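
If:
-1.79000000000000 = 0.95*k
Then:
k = -1.88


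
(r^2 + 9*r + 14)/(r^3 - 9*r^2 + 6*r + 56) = (r + 7)/(r^2 - 11*r + 28)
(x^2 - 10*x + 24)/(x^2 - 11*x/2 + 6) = 2*(x - 6)/(2*x - 3)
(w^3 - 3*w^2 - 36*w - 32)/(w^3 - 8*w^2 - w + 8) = (w + 4)/(w - 1)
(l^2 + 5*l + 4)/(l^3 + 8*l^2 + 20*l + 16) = (l + 1)/(l^2 + 4*l + 4)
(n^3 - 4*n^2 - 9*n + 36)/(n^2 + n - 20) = (n^2 - 9)/(n + 5)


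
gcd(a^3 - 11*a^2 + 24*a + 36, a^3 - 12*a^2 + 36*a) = a^2 - 12*a + 36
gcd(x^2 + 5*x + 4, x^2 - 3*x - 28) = x + 4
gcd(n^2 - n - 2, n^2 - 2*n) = n - 2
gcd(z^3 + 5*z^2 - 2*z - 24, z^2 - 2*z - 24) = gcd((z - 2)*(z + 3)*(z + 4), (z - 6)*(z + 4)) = z + 4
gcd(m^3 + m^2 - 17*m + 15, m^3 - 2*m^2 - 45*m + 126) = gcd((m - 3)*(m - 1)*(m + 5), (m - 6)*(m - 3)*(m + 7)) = m - 3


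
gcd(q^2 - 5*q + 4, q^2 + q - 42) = 1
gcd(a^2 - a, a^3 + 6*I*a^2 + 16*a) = a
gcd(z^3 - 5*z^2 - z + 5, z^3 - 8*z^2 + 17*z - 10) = z^2 - 6*z + 5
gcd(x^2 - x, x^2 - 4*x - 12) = 1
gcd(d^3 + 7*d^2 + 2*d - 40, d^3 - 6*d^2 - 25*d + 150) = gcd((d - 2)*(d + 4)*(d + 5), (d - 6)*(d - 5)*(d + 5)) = d + 5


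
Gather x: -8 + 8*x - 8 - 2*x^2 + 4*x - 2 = -2*x^2 + 12*x - 18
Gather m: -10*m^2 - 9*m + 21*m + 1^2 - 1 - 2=-10*m^2 + 12*m - 2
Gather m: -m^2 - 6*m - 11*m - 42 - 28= -m^2 - 17*m - 70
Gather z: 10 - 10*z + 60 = 70 - 10*z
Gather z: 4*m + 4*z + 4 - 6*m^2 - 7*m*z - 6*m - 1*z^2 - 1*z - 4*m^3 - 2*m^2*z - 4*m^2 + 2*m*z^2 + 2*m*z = -4*m^3 - 10*m^2 - 2*m + z^2*(2*m - 1) + z*(-2*m^2 - 5*m + 3) + 4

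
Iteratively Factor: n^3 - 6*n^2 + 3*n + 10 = (n - 5)*(n^2 - n - 2) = (n - 5)*(n + 1)*(n - 2)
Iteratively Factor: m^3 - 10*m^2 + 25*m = (m)*(m^2 - 10*m + 25) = m*(m - 5)*(m - 5)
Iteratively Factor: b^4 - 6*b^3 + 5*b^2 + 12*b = (b - 3)*(b^3 - 3*b^2 - 4*b) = b*(b - 3)*(b^2 - 3*b - 4) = b*(b - 3)*(b + 1)*(b - 4)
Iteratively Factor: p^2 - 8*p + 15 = (p - 5)*(p - 3)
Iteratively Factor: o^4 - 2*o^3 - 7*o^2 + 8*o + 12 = (o + 1)*(o^3 - 3*o^2 - 4*o + 12) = (o - 2)*(o + 1)*(o^2 - o - 6) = (o - 2)*(o + 1)*(o + 2)*(o - 3)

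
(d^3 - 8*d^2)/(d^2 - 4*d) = d*(d - 8)/(d - 4)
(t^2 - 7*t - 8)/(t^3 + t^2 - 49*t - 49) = (t - 8)/(t^2 - 49)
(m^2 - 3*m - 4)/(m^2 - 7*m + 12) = (m + 1)/(m - 3)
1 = 1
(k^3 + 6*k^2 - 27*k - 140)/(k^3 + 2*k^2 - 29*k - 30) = (k^2 + 11*k + 28)/(k^2 + 7*k + 6)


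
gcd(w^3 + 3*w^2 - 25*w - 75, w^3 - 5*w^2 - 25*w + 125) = w^2 - 25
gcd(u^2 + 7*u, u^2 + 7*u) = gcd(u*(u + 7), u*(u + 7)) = u^2 + 7*u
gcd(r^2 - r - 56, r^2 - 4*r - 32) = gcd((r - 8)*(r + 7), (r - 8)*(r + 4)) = r - 8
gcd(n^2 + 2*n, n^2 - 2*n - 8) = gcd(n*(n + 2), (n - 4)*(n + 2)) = n + 2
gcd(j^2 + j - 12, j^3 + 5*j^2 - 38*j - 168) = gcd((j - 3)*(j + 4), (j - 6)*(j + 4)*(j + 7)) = j + 4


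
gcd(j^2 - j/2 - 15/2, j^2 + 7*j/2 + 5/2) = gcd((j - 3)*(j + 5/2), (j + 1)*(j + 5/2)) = j + 5/2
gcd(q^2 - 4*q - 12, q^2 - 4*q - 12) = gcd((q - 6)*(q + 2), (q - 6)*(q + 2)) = q^2 - 4*q - 12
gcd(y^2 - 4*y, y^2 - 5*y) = y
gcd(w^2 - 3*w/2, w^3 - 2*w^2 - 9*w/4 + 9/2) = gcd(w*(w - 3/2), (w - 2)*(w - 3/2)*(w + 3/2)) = w - 3/2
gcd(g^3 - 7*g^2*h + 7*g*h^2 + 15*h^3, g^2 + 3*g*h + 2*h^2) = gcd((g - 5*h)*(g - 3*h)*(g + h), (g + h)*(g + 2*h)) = g + h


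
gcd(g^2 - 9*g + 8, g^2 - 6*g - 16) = g - 8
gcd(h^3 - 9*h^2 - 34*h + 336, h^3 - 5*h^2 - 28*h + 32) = h - 8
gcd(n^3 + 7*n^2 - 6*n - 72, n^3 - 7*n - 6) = n - 3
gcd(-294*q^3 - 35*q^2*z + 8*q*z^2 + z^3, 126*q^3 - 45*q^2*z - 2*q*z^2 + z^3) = -42*q^2 + q*z + z^2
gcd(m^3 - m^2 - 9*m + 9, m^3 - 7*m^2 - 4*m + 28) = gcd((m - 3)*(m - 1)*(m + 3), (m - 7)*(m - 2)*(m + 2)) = 1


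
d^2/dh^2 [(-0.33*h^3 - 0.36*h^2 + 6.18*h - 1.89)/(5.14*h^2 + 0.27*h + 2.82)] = (-1.4210854715202e-14*h^5 + 1.4210854715202e-14*h^4 + 337.063926*h^3 - 269.797068*h^2 - 568.950588*h + 39.37815)/(135.796744*h^6 + 21.399876*h^5 + 224.633934*h^4 + 23.501259*h^3 + 123.242742*h^2 + 6.441444*h + 22.425768)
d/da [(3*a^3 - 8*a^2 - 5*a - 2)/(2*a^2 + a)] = 2*(3*a^4 + 3*a^3 + a^2 + 4*a + 1)/(a^2*(4*a^2 + 4*a + 1))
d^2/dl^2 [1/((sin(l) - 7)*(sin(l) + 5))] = (-4*sin(l)^4 + 6*sin(l)^3 - 138*sin(l)^2 + 58*sin(l) + 78)/((sin(l) - 7)^3*(sin(l) + 5)^3)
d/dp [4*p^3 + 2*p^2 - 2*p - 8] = 12*p^2 + 4*p - 2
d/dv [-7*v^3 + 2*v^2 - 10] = v*(4 - 21*v)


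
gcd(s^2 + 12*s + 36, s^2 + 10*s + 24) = s + 6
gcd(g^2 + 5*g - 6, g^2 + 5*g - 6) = g^2 + 5*g - 6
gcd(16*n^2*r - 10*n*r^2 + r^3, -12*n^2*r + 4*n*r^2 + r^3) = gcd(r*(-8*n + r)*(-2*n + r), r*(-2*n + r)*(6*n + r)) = -2*n*r + r^2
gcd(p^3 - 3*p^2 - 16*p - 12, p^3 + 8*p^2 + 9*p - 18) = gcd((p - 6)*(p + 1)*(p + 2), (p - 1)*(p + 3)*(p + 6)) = 1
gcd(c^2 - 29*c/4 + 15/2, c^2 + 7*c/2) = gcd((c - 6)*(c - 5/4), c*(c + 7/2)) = 1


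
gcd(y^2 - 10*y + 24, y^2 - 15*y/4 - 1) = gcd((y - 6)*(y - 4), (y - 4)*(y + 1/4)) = y - 4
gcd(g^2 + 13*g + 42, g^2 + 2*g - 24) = g + 6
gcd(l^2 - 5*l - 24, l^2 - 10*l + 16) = l - 8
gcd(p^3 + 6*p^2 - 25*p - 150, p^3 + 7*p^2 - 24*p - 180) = p^2 + p - 30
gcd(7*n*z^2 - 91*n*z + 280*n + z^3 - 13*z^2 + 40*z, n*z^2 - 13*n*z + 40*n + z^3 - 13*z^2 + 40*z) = z^2 - 13*z + 40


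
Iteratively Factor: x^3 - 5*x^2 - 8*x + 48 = (x - 4)*(x^2 - x - 12) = (x - 4)*(x + 3)*(x - 4)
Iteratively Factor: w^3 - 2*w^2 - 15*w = (w - 5)*(w^2 + 3*w) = w*(w - 5)*(w + 3)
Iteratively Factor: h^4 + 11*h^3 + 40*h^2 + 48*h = (h)*(h^3 + 11*h^2 + 40*h + 48) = h*(h + 4)*(h^2 + 7*h + 12) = h*(h + 3)*(h + 4)*(h + 4)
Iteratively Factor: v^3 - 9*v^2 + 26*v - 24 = (v - 4)*(v^2 - 5*v + 6) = (v - 4)*(v - 3)*(v - 2)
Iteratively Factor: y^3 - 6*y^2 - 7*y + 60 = (y - 5)*(y^2 - y - 12) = (y - 5)*(y + 3)*(y - 4)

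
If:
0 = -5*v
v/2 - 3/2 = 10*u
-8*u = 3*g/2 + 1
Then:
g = 2/15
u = -3/20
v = 0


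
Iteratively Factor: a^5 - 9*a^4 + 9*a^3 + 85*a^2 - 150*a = (a + 3)*(a^4 - 12*a^3 + 45*a^2 - 50*a) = (a - 5)*(a + 3)*(a^3 - 7*a^2 + 10*a) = (a - 5)*(a - 2)*(a + 3)*(a^2 - 5*a) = (a - 5)^2*(a - 2)*(a + 3)*(a)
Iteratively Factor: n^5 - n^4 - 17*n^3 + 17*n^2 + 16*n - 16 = (n - 4)*(n^4 + 3*n^3 - 5*n^2 - 3*n + 4) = (n - 4)*(n + 1)*(n^3 + 2*n^2 - 7*n + 4) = (n - 4)*(n + 1)*(n + 4)*(n^2 - 2*n + 1) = (n - 4)*(n - 1)*(n + 1)*(n + 4)*(n - 1)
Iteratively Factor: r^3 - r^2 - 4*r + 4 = (r - 2)*(r^2 + r - 2) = (r - 2)*(r - 1)*(r + 2)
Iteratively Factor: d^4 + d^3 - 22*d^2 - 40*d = (d - 5)*(d^3 + 6*d^2 + 8*d) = (d - 5)*(d + 2)*(d^2 + 4*d) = (d - 5)*(d + 2)*(d + 4)*(d)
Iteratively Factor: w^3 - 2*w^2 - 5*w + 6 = (w - 3)*(w^2 + w - 2) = (w - 3)*(w - 1)*(w + 2)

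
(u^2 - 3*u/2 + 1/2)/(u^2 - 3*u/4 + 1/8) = 4*(u - 1)/(4*u - 1)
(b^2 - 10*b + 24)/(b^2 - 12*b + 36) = (b - 4)/(b - 6)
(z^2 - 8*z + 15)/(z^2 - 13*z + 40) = (z - 3)/(z - 8)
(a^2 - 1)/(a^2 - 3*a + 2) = (a + 1)/(a - 2)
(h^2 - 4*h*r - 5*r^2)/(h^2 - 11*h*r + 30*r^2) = (-h - r)/(-h + 6*r)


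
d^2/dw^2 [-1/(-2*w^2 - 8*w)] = (-w*(w + 4) + 4*(w + 2)^2)/(w^3*(w + 4)^3)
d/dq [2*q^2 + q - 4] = 4*q + 1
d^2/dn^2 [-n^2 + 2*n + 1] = -2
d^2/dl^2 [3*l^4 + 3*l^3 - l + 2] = 18*l*(2*l + 1)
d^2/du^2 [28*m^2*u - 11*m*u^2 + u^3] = -22*m + 6*u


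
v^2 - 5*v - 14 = (v - 7)*(v + 2)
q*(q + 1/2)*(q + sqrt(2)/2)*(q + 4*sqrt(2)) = q^4 + q^3/2 + 9*sqrt(2)*q^3/2 + 9*sqrt(2)*q^2/4 + 4*q^2 + 2*q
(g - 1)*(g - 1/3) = g^2 - 4*g/3 + 1/3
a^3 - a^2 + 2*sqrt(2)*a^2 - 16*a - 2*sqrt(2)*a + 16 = (a - 1)*(a - 2*sqrt(2))*(a + 4*sqrt(2))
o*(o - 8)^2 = o^3 - 16*o^2 + 64*o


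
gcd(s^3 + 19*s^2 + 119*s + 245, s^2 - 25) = s + 5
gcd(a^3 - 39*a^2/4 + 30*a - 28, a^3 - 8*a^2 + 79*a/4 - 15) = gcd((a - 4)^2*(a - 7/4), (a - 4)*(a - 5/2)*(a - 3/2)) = a - 4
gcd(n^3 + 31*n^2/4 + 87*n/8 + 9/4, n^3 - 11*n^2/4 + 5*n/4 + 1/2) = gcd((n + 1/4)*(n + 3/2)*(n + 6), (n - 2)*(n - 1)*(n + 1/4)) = n + 1/4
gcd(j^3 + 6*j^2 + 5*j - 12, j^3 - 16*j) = j + 4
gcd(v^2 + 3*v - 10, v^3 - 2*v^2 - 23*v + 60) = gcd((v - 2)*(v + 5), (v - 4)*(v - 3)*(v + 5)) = v + 5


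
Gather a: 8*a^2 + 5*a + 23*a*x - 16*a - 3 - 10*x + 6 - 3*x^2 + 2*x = 8*a^2 + a*(23*x - 11) - 3*x^2 - 8*x + 3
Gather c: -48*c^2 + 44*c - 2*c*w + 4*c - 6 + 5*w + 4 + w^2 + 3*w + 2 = -48*c^2 + c*(48 - 2*w) + w^2 + 8*w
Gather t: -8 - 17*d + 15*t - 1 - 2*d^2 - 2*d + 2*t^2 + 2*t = -2*d^2 - 19*d + 2*t^2 + 17*t - 9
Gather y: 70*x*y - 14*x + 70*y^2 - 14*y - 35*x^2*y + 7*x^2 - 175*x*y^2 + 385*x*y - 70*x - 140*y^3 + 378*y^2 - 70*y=7*x^2 - 84*x - 140*y^3 + y^2*(448 - 175*x) + y*(-35*x^2 + 455*x - 84)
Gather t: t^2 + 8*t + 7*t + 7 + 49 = t^2 + 15*t + 56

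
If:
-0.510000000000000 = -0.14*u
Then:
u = 3.64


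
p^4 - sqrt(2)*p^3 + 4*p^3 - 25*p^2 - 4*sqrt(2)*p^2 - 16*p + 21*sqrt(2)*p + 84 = (p - 3)*(p + 7)*(p - 2*sqrt(2))*(p + sqrt(2))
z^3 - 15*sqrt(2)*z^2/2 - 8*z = z*(z - 8*sqrt(2))*(z + sqrt(2)/2)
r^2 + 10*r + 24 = (r + 4)*(r + 6)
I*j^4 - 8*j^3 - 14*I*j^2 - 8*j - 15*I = (j + I)*(j + 3*I)*(j + 5*I)*(I*j + 1)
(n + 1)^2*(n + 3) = n^3 + 5*n^2 + 7*n + 3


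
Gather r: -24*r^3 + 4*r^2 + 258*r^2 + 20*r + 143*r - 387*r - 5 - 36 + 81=-24*r^3 + 262*r^2 - 224*r + 40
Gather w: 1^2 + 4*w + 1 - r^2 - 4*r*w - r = -r^2 - r + w*(4 - 4*r) + 2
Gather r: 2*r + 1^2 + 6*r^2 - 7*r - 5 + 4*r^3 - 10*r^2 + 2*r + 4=4*r^3 - 4*r^2 - 3*r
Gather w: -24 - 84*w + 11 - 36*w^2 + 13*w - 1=-36*w^2 - 71*w - 14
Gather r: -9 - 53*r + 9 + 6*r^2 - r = 6*r^2 - 54*r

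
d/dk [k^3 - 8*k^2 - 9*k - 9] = 3*k^2 - 16*k - 9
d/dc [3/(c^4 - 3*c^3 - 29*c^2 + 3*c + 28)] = 3*(-4*c^3 + 9*c^2 + 58*c - 3)/(c^4 - 3*c^3 - 29*c^2 + 3*c + 28)^2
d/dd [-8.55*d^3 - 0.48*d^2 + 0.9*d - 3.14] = -25.65*d^2 - 0.96*d + 0.9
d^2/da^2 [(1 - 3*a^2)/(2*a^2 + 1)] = 10*(6*a^2 - 1)/(8*a^6 + 12*a^4 + 6*a^2 + 1)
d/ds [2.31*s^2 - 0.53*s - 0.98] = 4.62*s - 0.53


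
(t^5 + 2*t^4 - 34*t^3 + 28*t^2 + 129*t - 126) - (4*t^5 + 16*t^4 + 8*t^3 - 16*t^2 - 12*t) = -3*t^5 - 14*t^4 - 42*t^3 + 44*t^2 + 141*t - 126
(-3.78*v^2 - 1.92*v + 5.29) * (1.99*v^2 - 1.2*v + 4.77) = -7.5222*v^4 + 0.7152*v^3 - 5.1995*v^2 - 15.5064*v + 25.2333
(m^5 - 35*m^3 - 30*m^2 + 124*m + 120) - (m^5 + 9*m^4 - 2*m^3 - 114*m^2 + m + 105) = -9*m^4 - 33*m^3 + 84*m^2 + 123*m + 15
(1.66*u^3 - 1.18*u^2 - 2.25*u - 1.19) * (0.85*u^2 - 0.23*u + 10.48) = 1.411*u^5 - 1.3848*u^4 + 15.7557*u^3 - 12.8604*u^2 - 23.3063*u - 12.4712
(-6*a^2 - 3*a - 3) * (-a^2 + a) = 6*a^4 - 3*a^3 - 3*a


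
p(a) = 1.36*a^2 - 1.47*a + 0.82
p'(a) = 2.72*a - 1.47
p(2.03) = 3.44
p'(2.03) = 4.05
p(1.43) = 1.50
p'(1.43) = 2.42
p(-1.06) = 3.91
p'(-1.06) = -4.35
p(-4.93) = 41.12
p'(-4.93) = -14.88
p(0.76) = 0.49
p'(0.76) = 0.60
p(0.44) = 0.44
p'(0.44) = -0.27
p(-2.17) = 10.41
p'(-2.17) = -7.37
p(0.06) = 0.74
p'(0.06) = -1.31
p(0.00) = 0.82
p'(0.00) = -1.47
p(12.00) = 179.02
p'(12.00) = 31.17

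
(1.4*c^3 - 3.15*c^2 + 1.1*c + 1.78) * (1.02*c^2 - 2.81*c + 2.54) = 1.428*c^5 - 7.147*c^4 + 13.5295*c^3 - 9.2764*c^2 - 2.2078*c + 4.5212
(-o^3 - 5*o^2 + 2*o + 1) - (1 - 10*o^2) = -o^3 + 5*o^2 + 2*o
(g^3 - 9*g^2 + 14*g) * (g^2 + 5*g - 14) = g^5 - 4*g^4 - 45*g^3 + 196*g^2 - 196*g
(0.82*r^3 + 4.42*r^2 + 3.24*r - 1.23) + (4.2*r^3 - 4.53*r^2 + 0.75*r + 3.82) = 5.02*r^3 - 0.11*r^2 + 3.99*r + 2.59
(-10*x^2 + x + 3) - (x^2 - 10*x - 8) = -11*x^2 + 11*x + 11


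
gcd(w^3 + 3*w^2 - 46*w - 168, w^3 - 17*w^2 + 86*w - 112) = w - 7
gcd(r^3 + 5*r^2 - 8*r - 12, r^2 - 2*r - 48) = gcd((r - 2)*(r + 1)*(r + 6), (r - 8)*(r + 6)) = r + 6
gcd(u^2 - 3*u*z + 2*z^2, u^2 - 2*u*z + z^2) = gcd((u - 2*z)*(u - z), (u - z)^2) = -u + z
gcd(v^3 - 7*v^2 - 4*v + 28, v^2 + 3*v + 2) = v + 2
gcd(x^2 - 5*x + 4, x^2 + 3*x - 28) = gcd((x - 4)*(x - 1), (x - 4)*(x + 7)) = x - 4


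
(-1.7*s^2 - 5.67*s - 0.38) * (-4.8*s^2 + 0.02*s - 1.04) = 8.16*s^4 + 27.182*s^3 + 3.4786*s^2 + 5.8892*s + 0.3952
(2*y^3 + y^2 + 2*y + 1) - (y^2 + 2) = 2*y^3 + 2*y - 1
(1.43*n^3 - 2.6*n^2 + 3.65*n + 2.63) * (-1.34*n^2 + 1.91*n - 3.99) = -1.9162*n^5 + 6.2153*n^4 - 15.5627*n^3 + 13.8213*n^2 - 9.5402*n - 10.4937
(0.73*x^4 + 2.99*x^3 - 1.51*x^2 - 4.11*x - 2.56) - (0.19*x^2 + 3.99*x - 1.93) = 0.73*x^4 + 2.99*x^3 - 1.7*x^2 - 8.1*x - 0.63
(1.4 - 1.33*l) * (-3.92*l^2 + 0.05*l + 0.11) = 5.2136*l^3 - 5.5545*l^2 - 0.0763*l + 0.154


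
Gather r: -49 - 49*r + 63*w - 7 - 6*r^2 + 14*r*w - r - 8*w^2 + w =-6*r^2 + r*(14*w - 50) - 8*w^2 + 64*w - 56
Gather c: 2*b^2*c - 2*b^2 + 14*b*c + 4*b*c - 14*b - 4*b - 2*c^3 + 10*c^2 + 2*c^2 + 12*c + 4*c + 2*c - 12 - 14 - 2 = -2*b^2 - 18*b - 2*c^3 + 12*c^2 + c*(2*b^2 + 18*b + 18) - 28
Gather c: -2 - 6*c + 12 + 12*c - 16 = 6*c - 6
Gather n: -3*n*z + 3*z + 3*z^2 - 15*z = -3*n*z + 3*z^2 - 12*z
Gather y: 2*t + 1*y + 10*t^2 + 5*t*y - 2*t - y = 10*t^2 + 5*t*y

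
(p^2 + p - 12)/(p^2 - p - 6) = (p + 4)/(p + 2)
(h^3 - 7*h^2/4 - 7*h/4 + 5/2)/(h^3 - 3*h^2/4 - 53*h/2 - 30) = (h^2 - 3*h + 2)/(h^2 - 2*h - 24)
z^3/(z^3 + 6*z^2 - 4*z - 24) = z^3/(z^3 + 6*z^2 - 4*z - 24)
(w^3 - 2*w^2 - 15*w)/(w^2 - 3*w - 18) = w*(w - 5)/(w - 6)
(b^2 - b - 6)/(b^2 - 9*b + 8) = (b^2 - b - 6)/(b^2 - 9*b + 8)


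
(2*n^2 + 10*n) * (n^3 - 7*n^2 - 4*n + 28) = 2*n^5 - 4*n^4 - 78*n^3 + 16*n^2 + 280*n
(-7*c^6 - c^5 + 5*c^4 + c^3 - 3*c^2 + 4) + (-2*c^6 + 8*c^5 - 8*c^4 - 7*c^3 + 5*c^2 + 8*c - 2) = -9*c^6 + 7*c^5 - 3*c^4 - 6*c^3 + 2*c^2 + 8*c + 2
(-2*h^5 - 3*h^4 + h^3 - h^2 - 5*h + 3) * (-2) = 4*h^5 + 6*h^4 - 2*h^3 + 2*h^2 + 10*h - 6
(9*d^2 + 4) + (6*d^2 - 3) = 15*d^2 + 1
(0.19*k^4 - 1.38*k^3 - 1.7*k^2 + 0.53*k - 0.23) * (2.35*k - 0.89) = 0.4465*k^5 - 3.4121*k^4 - 2.7668*k^3 + 2.7585*k^2 - 1.0122*k + 0.2047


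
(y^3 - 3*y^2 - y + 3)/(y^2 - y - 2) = (y^2 - 4*y + 3)/(y - 2)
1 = 1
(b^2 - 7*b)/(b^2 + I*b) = (b - 7)/(b + I)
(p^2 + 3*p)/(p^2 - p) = (p + 3)/(p - 1)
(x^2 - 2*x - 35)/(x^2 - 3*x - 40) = (x - 7)/(x - 8)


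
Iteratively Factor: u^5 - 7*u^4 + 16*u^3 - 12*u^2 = (u - 2)*(u^4 - 5*u^3 + 6*u^2) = u*(u - 2)*(u^3 - 5*u^2 + 6*u) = u^2*(u - 2)*(u^2 - 5*u + 6) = u^2*(u - 3)*(u - 2)*(u - 2)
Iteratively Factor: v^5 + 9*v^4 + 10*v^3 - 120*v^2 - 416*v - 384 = (v - 4)*(v^4 + 13*v^3 + 62*v^2 + 128*v + 96) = (v - 4)*(v + 4)*(v^3 + 9*v^2 + 26*v + 24) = (v - 4)*(v + 3)*(v + 4)*(v^2 + 6*v + 8) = (v - 4)*(v + 3)*(v + 4)^2*(v + 2)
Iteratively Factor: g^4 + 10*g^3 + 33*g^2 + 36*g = (g + 4)*(g^3 + 6*g^2 + 9*g) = (g + 3)*(g + 4)*(g^2 + 3*g) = g*(g + 3)*(g + 4)*(g + 3)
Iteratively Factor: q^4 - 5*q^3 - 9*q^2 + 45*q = (q)*(q^3 - 5*q^2 - 9*q + 45) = q*(q - 3)*(q^2 - 2*q - 15) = q*(q - 5)*(q - 3)*(q + 3)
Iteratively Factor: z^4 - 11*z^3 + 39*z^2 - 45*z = (z - 5)*(z^3 - 6*z^2 + 9*z) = (z - 5)*(z - 3)*(z^2 - 3*z) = (z - 5)*(z - 3)^2*(z)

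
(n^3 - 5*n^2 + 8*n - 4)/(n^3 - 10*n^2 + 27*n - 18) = (n^2 - 4*n + 4)/(n^2 - 9*n + 18)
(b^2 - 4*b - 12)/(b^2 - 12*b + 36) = (b + 2)/(b - 6)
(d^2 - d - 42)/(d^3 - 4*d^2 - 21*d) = (d + 6)/(d*(d + 3))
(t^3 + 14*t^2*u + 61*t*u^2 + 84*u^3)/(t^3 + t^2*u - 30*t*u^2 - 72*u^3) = (t + 7*u)/(t - 6*u)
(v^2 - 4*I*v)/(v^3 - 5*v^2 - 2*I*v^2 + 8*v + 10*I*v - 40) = v/(v^2 + v*(-5 + 2*I) - 10*I)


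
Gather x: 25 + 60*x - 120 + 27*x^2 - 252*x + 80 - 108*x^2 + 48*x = -81*x^2 - 144*x - 15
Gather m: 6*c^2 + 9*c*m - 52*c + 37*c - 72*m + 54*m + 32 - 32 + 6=6*c^2 - 15*c + m*(9*c - 18) + 6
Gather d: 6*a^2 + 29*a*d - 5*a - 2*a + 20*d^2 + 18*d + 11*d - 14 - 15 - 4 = 6*a^2 - 7*a + 20*d^2 + d*(29*a + 29) - 33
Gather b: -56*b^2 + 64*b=-56*b^2 + 64*b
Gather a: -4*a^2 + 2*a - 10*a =-4*a^2 - 8*a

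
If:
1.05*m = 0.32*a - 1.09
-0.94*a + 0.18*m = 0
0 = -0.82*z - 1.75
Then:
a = -0.21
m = -1.10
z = -2.13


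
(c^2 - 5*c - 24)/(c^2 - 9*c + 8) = (c + 3)/(c - 1)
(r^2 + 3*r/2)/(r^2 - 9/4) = 2*r/(2*r - 3)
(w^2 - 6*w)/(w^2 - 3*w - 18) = w/(w + 3)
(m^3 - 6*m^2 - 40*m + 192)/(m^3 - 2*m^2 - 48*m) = (m - 4)/m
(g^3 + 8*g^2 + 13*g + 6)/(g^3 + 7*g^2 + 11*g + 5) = (g + 6)/(g + 5)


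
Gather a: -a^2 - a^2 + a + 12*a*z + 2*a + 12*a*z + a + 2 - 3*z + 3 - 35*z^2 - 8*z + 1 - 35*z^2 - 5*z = -2*a^2 + a*(24*z + 4) - 70*z^2 - 16*z + 6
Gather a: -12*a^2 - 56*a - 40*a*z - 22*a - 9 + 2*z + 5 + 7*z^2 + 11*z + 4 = -12*a^2 + a*(-40*z - 78) + 7*z^2 + 13*z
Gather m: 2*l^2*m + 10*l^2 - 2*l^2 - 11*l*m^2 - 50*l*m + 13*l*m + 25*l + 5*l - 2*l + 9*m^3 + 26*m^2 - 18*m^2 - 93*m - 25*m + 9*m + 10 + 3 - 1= 8*l^2 + 28*l + 9*m^3 + m^2*(8 - 11*l) + m*(2*l^2 - 37*l - 109) + 12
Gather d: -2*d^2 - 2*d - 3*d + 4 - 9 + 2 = -2*d^2 - 5*d - 3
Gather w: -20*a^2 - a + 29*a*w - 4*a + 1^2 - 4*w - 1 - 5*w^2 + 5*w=-20*a^2 - 5*a - 5*w^2 + w*(29*a + 1)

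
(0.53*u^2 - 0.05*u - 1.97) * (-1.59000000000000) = -0.8427*u^2 + 0.0795*u + 3.1323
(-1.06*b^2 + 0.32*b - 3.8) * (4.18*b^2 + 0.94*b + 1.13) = -4.4308*b^4 + 0.3412*b^3 - 16.781*b^2 - 3.2104*b - 4.294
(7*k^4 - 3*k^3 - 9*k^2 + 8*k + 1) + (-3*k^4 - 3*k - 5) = 4*k^4 - 3*k^3 - 9*k^2 + 5*k - 4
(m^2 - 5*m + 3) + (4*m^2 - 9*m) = 5*m^2 - 14*m + 3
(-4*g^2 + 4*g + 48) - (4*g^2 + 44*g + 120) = -8*g^2 - 40*g - 72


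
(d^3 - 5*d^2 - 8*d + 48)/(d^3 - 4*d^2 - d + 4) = (d^2 - d - 12)/(d^2 - 1)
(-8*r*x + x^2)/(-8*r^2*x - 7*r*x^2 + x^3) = 1/(r + x)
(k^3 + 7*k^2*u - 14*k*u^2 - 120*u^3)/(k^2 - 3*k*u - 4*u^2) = (k^2 + 11*k*u + 30*u^2)/(k + u)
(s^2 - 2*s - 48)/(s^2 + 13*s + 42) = (s - 8)/(s + 7)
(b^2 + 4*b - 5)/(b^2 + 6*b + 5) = (b - 1)/(b + 1)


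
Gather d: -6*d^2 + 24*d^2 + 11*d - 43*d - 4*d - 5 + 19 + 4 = 18*d^2 - 36*d + 18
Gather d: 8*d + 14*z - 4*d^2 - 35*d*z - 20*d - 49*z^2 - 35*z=-4*d^2 + d*(-35*z - 12) - 49*z^2 - 21*z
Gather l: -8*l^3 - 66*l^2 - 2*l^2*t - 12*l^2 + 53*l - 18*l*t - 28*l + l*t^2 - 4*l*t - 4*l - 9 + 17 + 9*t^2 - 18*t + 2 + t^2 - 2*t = -8*l^3 + l^2*(-2*t - 78) + l*(t^2 - 22*t + 21) + 10*t^2 - 20*t + 10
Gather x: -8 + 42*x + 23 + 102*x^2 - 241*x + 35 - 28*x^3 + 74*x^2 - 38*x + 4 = -28*x^3 + 176*x^2 - 237*x + 54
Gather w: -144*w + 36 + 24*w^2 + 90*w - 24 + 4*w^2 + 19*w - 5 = 28*w^2 - 35*w + 7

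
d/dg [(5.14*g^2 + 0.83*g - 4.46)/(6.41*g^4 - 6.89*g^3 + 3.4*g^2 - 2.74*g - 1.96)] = (-65.8948*g^5 + 19.4537*g^4 + 125.7918*g^3 - 109.0938*g^2 + 10.1792*g - 13.8472)/(41.0881*g^8 - 88.3298*g^7 + 91.0601*g^6 - 81.9788*g^5 + 24.19*g^4 + 8.3768*g^3 - 5.8204*g^2 + 10.7408*g + 3.8416)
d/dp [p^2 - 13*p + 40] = 2*p - 13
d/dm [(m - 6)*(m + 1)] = 2*m - 5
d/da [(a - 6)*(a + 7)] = 2*a + 1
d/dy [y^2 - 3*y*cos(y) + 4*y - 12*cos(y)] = 3*y*sin(y) + 2*y + 12*sin(y) - 3*cos(y) + 4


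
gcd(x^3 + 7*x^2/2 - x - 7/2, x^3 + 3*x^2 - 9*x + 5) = x - 1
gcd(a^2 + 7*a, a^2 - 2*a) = a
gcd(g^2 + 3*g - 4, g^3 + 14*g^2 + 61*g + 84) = g + 4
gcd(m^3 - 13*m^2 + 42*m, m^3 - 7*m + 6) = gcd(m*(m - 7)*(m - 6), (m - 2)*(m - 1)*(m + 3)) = 1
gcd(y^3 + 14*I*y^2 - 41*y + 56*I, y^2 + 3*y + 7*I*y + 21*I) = y + 7*I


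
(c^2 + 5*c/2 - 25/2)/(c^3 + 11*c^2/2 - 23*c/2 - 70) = (2*c - 5)/(2*c^2 + c - 28)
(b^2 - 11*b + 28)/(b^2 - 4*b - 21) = (b - 4)/(b + 3)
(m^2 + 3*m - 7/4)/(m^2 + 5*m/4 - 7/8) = 2*(2*m + 7)/(4*m + 7)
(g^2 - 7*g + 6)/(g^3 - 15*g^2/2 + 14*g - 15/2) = 2*(g - 6)/(2*g^2 - 13*g + 15)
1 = 1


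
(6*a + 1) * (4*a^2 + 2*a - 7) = 24*a^3 + 16*a^2 - 40*a - 7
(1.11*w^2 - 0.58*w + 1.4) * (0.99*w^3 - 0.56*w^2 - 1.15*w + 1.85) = 1.0989*w^5 - 1.1958*w^4 + 0.4343*w^3 + 1.9365*w^2 - 2.683*w + 2.59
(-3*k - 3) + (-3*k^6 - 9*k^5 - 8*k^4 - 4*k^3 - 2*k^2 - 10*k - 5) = -3*k^6 - 9*k^5 - 8*k^4 - 4*k^3 - 2*k^2 - 13*k - 8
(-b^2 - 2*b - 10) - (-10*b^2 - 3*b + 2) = 9*b^2 + b - 12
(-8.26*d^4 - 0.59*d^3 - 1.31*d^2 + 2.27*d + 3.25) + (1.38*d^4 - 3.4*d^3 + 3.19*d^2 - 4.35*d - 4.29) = -6.88*d^4 - 3.99*d^3 + 1.88*d^2 - 2.08*d - 1.04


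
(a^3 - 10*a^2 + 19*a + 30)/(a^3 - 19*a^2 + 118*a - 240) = (a + 1)/(a - 8)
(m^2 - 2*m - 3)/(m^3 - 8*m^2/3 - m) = 3*(m + 1)/(m*(3*m + 1))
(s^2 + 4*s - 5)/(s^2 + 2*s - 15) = (s - 1)/(s - 3)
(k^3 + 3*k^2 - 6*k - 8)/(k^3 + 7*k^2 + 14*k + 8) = (k - 2)/(k + 2)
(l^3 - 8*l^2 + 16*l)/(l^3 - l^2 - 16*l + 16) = l*(l - 4)/(l^2 + 3*l - 4)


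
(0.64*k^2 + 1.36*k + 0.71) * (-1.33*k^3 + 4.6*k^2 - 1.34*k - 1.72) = -0.8512*k^5 + 1.1352*k^4 + 4.4541*k^3 + 0.342799999999999*k^2 - 3.2906*k - 1.2212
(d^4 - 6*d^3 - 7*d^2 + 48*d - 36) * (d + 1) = d^5 - 5*d^4 - 13*d^3 + 41*d^2 + 12*d - 36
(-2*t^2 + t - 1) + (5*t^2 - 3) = 3*t^2 + t - 4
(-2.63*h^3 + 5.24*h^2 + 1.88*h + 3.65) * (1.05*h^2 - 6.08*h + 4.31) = -2.7615*h^5 + 21.4924*h^4 - 41.2205*h^3 + 14.9865*h^2 - 14.0892*h + 15.7315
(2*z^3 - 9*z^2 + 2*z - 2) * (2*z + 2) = 4*z^4 - 14*z^3 - 14*z^2 - 4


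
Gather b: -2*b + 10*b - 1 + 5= 8*b + 4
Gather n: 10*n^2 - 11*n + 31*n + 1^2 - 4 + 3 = 10*n^2 + 20*n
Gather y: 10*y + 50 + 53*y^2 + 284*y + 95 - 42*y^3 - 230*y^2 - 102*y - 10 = -42*y^3 - 177*y^2 + 192*y + 135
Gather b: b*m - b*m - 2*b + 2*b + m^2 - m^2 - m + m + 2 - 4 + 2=0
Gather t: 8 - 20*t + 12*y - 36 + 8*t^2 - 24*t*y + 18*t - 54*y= 8*t^2 + t*(-24*y - 2) - 42*y - 28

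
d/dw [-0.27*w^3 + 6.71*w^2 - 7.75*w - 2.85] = -0.81*w^2 + 13.42*w - 7.75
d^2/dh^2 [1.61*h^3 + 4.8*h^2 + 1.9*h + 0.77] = 9.66*h + 9.6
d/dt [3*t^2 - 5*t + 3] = 6*t - 5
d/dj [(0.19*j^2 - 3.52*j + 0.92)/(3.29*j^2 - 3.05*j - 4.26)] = (11.0013*j^2 - 7.6724*j + 17.8012)/(10.8241*j^4 - 20.069*j^3 - 18.7283*j^2 + 25.986*j + 18.1476)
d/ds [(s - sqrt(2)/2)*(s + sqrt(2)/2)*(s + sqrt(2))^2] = 4*s^3 + 6*sqrt(2)*s^2 + 3*s - sqrt(2)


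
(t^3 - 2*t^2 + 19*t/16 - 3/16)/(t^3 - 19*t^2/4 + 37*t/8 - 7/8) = (4*t - 3)/(2*(2*t - 7))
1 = 1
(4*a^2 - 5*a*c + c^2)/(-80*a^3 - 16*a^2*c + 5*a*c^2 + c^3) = (-a + c)/(20*a^2 + 9*a*c + c^2)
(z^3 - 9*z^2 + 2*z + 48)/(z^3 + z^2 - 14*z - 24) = (z^2 - 11*z + 24)/(z^2 - z - 12)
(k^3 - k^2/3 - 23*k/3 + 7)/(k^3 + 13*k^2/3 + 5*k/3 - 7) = (3*k - 7)/(3*k + 7)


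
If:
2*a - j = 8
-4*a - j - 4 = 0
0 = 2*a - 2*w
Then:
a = 2/3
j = -20/3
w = 2/3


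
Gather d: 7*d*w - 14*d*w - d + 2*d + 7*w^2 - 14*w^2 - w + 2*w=d*(1 - 7*w) - 7*w^2 + w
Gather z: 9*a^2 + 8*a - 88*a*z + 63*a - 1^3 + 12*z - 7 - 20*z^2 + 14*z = 9*a^2 + 71*a - 20*z^2 + z*(26 - 88*a) - 8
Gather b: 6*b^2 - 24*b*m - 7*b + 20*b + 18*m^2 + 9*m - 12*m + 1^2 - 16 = 6*b^2 + b*(13 - 24*m) + 18*m^2 - 3*m - 15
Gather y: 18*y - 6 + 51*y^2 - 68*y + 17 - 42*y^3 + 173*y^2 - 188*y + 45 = -42*y^3 + 224*y^2 - 238*y + 56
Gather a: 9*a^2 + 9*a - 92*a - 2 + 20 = 9*a^2 - 83*a + 18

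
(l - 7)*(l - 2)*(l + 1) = l^3 - 8*l^2 + 5*l + 14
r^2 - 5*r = r*(r - 5)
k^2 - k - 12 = (k - 4)*(k + 3)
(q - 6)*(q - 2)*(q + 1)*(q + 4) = q^4 - 3*q^3 - 24*q^2 + 28*q + 48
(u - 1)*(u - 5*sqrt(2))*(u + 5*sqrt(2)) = u^3 - u^2 - 50*u + 50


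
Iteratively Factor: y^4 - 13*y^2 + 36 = (y - 2)*(y^3 + 2*y^2 - 9*y - 18) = (y - 3)*(y - 2)*(y^2 + 5*y + 6) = (y - 3)*(y - 2)*(y + 3)*(y + 2)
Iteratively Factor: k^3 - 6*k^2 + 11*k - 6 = (k - 1)*(k^2 - 5*k + 6) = (k - 2)*(k - 1)*(k - 3)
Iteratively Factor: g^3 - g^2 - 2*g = (g + 1)*(g^2 - 2*g) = g*(g + 1)*(g - 2)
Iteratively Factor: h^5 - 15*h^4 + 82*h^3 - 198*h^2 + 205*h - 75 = (h - 3)*(h^4 - 12*h^3 + 46*h^2 - 60*h + 25) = (h - 3)*(h - 1)*(h^3 - 11*h^2 + 35*h - 25) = (h - 5)*(h - 3)*(h - 1)*(h^2 - 6*h + 5) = (h - 5)^2*(h - 3)*(h - 1)*(h - 1)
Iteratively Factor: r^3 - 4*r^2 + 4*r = (r - 2)*(r^2 - 2*r) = (r - 2)^2*(r)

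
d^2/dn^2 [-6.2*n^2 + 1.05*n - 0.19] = -12.4000000000000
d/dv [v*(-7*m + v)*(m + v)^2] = -7*m^3 - 26*m^2*v - 15*m*v^2 + 4*v^3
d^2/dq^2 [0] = 0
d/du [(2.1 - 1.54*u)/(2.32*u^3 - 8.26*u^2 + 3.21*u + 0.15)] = (7.1456*u^3 - 27.3364*u^2 + 34.692*u - 6.972)/(5.3824*u^6 - 38.3264*u^5 + 83.122*u^4 - 52.3332*u^3 + 7.8261*u^2 + 0.963*u + 0.0225)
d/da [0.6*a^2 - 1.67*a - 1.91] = 1.2*a - 1.67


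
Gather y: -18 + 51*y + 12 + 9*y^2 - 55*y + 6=9*y^2 - 4*y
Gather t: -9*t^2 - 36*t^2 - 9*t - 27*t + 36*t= -45*t^2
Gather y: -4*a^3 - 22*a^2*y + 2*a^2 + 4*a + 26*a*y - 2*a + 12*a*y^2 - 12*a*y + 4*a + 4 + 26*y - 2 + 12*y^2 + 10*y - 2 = -4*a^3 + 2*a^2 + 6*a + y^2*(12*a + 12) + y*(-22*a^2 + 14*a + 36)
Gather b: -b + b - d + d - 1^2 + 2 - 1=0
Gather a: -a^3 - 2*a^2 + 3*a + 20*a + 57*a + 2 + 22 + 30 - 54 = -a^3 - 2*a^2 + 80*a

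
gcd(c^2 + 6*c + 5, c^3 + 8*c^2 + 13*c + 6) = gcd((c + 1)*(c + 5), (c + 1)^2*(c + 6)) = c + 1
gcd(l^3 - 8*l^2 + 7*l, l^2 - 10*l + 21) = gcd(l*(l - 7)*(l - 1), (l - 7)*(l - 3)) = l - 7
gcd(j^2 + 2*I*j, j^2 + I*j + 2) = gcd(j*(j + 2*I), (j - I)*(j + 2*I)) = j + 2*I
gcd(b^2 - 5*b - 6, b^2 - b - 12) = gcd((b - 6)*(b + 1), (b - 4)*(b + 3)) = 1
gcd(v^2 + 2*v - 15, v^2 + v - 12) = v - 3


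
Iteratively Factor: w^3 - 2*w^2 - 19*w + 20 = (w - 1)*(w^2 - w - 20) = (w - 5)*(w - 1)*(w + 4)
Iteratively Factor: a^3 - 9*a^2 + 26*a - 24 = (a - 2)*(a^2 - 7*a + 12) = (a - 3)*(a - 2)*(a - 4)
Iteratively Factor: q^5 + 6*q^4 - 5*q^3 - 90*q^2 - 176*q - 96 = (q + 3)*(q^4 + 3*q^3 - 14*q^2 - 48*q - 32) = (q + 2)*(q + 3)*(q^3 + q^2 - 16*q - 16) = (q + 2)*(q + 3)*(q + 4)*(q^2 - 3*q - 4) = (q + 1)*(q + 2)*(q + 3)*(q + 4)*(q - 4)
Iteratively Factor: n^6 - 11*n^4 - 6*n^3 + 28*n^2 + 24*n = (n + 2)*(n^5 - 2*n^4 - 7*n^3 + 8*n^2 + 12*n) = (n + 1)*(n + 2)*(n^4 - 3*n^3 - 4*n^2 + 12*n) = (n - 3)*(n + 1)*(n + 2)*(n^3 - 4*n) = (n - 3)*(n - 2)*(n + 1)*(n + 2)*(n^2 + 2*n) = (n - 3)*(n - 2)*(n + 1)*(n + 2)^2*(n)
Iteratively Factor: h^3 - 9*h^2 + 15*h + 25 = (h - 5)*(h^2 - 4*h - 5) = (h - 5)*(h + 1)*(h - 5)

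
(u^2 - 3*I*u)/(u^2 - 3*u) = (u - 3*I)/(u - 3)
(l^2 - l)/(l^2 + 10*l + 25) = l*(l - 1)/(l^2 + 10*l + 25)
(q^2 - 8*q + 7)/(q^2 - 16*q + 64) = (q^2 - 8*q + 7)/(q^2 - 16*q + 64)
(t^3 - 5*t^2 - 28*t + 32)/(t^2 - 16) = (t^2 - 9*t + 8)/(t - 4)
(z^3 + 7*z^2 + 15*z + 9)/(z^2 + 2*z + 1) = (z^2 + 6*z + 9)/(z + 1)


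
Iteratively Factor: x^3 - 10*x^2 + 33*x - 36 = (x - 3)*(x^2 - 7*x + 12) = (x - 4)*(x - 3)*(x - 3)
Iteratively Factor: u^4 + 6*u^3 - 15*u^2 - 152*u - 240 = (u - 5)*(u^3 + 11*u^2 + 40*u + 48) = (u - 5)*(u + 4)*(u^2 + 7*u + 12) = (u - 5)*(u + 3)*(u + 4)*(u + 4)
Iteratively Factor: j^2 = (j)*(j)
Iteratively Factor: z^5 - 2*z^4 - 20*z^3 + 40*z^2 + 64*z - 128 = (z - 4)*(z^4 + 2*z^3 - 12*z^2 - 8*z + 32) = (z - 4)*(z + 2)*(z^3 - 12*z + 16) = (z - 4)*(z - 2)*(z + 2)*(z^2 + 2*z - 8) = (z - 4)*(z - 2)^2*(z + 2)*(z + 4)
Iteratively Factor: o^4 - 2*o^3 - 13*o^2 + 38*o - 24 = (o - 2)*(o^3 - 13*o + 12) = (o - 3)*(o - 2)*(o^2 + 3*o - 4) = (o - 3)*(o - 2)*(o - 1)*(o + 4)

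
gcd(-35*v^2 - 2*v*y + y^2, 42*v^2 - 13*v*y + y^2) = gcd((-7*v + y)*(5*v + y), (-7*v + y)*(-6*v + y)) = -7*v + y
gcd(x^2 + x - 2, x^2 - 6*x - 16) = x + 2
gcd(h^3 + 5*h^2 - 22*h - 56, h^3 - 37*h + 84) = h^2 + 3*h - 28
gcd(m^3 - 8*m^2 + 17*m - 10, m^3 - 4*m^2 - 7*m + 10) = m^2 - 6*m + 5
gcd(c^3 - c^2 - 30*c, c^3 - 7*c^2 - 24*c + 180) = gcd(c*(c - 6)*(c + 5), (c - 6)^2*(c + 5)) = c^2 - c - 30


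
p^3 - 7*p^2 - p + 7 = (p - 7)*(p - 1)*(p + 1)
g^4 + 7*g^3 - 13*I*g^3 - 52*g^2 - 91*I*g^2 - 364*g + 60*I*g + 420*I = (g + 7)*(g - 6*I)*(g - 5*I)*(g - 2*I)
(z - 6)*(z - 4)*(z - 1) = z^3 - 11*z^2 + 34*z - 24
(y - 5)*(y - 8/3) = y^2 - 23*y/3 + 40/3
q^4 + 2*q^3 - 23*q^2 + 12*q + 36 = (q - 3)*(q - 2)*(q + 1)*(q + 6)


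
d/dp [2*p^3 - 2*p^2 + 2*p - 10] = 6*p^2 - 4*p + 2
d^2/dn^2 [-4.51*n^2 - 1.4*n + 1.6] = -9.02000000000000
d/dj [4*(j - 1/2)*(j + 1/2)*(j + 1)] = 12*j^2 + 8*j - 1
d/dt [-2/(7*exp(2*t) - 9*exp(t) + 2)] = (28*exp(t) - 18)*exp(t)/(7*exp(2*t) - 9*exp(t) + 2)^2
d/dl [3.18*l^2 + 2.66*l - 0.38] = 6.36*l + 2.66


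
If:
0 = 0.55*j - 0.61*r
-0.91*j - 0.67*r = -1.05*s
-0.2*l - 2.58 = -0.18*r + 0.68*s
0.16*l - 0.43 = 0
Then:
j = -3.81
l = 2.69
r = -3.44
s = -5.49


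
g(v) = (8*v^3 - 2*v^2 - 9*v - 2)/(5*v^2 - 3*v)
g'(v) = (3 - 10*v)*(8*v^3 - 2*v^2 - 9*v - 2)/(5*v^2 - 3*v)^2 + (24*v^2 - 4*v - 9)/(5*v^2 - 3*v) = (40*v^4 - 48*v^3 + 51*v^2 + 20*v - 6)/(v^2*(25*v^2 - 30*v + 9))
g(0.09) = 12.29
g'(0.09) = -72.51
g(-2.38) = -2.81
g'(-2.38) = 1.72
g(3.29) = 5.23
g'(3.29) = 1.83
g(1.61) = 1.44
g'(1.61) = 3.43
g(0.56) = 55.91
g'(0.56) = 1331.14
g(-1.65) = -1.54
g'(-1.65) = 1.78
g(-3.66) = -4.98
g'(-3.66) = 1.67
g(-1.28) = -0.88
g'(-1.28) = 1.80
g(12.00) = 19.63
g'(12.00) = 1.61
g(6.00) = 9.88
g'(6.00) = 1.65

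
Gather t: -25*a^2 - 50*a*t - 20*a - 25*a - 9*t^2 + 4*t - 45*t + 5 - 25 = -25*a^2 - 45*a - 9*t^2 + t*(-50*a - 41) - 20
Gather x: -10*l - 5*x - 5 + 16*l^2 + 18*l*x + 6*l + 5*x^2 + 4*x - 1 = 16*l^2 - 4*l + 5*x^2 + x*(18*l - 1) - 6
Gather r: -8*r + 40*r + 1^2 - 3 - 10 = 32*r - 12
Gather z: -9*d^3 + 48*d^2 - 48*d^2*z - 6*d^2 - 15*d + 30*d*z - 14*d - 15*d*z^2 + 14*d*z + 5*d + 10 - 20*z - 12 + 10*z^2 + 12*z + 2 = -9*d^3 + 42*d^2 - 24*d + z^2*(10 - 15*d) + z*(-48*d^2 + 44*d - 8)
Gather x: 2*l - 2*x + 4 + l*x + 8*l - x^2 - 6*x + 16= 10*l - x^2 + x*(l - 8) + 20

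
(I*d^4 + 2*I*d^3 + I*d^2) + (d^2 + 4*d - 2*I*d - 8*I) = I*d^4 + 2*I*d^3 + d^2 + I*d^2 + 4*d - 2*I*d - 8*I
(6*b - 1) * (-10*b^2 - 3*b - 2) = -60*b^3 - 8*b^2 - 9*b + 2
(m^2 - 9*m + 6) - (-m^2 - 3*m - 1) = 2*m^2 - 6*m + 7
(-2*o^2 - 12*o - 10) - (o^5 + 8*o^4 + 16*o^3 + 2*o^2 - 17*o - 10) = -o^5 - 8*o^4 - 16*o^3 - 4*o^2 + 5*o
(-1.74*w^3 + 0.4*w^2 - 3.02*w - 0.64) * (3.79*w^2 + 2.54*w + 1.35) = -6.5946*w^5 - 2.9036*w^4 - 12.7788*w^3 - 9.5564*w^2 - 5.7026*w - 0.864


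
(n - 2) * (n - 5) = n^2 - 7*n + 10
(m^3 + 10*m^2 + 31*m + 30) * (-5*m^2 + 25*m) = -5*m^5 - 25*m^4 + 95*m^3 + 625*m^2 + 750*m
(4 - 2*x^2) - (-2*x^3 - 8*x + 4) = 2*x^3 - 2*x^2 + 8*x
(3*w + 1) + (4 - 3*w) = 5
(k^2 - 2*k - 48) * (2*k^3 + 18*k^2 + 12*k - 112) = 2*k^5 + 14*k^4 - 120*k^3 - 1000*k^2 - 352*k + 5376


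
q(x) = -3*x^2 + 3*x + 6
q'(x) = 3 - 6*x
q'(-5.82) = 37.92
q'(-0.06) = 3.36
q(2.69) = -7.64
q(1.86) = 1.20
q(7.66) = -147.05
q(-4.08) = -56.18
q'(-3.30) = 22.80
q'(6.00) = -33.00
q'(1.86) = -8.16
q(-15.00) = -714.00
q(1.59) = 3.19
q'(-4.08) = 27.48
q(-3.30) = -36.57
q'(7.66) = -42.96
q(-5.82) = -113.08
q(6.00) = -84.00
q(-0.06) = 5.81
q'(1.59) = -6.54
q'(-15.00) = 93.00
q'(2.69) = -13.14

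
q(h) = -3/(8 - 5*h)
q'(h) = -15/(8 - 5*h)^2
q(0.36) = -0.48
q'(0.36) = -0.39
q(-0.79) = -0.25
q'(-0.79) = -0.11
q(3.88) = 0.26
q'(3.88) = -0.12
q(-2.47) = -0.15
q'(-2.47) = -0.04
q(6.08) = 0.13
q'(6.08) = -0.03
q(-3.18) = -0.13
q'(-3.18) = -0.03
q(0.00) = -0.38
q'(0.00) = -0.23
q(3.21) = 0.37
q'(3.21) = -0.23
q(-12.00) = -0.04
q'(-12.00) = 0.00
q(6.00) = 0.14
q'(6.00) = -0.03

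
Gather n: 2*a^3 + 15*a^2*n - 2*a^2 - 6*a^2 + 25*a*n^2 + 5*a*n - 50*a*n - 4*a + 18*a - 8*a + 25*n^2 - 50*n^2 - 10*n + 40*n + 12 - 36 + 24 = 2*a^3 - 8*a^2 + 6*a + n^2*(25*a - 25) + n*(15*a^2 - 45*a + 30)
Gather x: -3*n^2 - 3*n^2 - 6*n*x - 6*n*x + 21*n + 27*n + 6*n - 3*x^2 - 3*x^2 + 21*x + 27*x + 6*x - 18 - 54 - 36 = -6*n^2 + 54*n - 6*x^2 + x*(54 - 12*n) - 108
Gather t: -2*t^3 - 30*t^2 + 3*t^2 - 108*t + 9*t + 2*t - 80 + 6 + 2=-2*t^3 - 27*t^2 - 97*t - 72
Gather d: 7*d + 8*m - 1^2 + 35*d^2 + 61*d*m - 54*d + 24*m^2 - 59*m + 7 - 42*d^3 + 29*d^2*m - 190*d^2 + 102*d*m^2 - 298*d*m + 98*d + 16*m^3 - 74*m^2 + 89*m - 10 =-42*d^3 + d^2*(29*m - 155) + d*(102*m^2 - 237*m + 51) + 16*m^3 - 50*m^2 + 38*m - 4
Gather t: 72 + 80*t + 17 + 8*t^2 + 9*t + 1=8*t^2 + 89*t + 90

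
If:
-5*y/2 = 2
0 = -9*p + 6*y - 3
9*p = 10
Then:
No Solution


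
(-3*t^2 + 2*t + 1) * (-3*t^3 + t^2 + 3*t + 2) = 9*t^5 - 9*t^4 - 10*t^3 + t^2 + 7*t + 2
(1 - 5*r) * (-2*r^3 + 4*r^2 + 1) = 10*r^4 - 22*r^3 + 4*r^2 - 5*r + 1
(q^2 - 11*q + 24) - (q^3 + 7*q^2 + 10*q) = -q^3 - 6*q^2 - 21*q + 24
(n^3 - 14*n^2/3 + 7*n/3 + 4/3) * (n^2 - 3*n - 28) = n^5 - 23*n^4/3 - 35*n^3/3 + 125*n^2 - 208*n/3 - 112/3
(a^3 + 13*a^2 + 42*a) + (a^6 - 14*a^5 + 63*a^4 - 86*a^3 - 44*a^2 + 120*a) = a^6 - 14*a^5 + 63*a^4 - 85*a^3 - 31*a^2 + 162*a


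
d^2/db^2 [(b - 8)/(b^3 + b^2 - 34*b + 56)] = 2*((b - 8)*(3*b^2 + 2*b - 34)^2 + (-3*b^2 - 2*b - (b - 8)*(3*b + 1) + 34)*(b^3 + b^2 - 34*b + 56))/(b^3 + b^2 - 34*b + 56)^3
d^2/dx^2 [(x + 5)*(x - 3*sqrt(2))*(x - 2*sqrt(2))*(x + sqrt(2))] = 12*x^2 - 24*sqrt(2)*x + 30*x - 40*sqrt(2) + 4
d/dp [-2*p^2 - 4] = -4*p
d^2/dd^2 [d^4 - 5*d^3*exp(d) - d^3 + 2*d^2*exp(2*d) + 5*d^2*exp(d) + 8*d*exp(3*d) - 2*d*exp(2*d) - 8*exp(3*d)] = -5*d^3*exp(d) + 8*d^2*exp(2*d) - 25*d^2*exp(d) + 12*d^2 + 72*d*exp(3*d) + 8*d*exp(2*d) - 10*d*exp(d) - 6*d - 24*exp(3*d) - 4*exp(2*d) + 10*exp(d)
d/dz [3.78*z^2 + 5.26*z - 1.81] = 7.56*z + 5.26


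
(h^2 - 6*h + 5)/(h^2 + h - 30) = (h - 1)/(h + 6)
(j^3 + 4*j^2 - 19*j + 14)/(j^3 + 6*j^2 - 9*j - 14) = (j - 1)/(j + 1)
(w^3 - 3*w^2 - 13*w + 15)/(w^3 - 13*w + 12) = (w^2 - 2*w - 15)/(w^2 + w - 12)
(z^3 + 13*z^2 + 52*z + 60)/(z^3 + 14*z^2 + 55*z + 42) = (z^2 + 7*z + 10)/(z^2 + 8*z + 7)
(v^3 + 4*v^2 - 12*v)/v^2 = v + 4 - 12/v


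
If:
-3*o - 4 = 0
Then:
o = -4/3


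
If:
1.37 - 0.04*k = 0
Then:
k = 34.25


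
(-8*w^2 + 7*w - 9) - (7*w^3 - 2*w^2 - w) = -7*w^3 - 6*w^2 + 8*w - 9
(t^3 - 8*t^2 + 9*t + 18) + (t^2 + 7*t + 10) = t^3 - 7*t^2 + 16*t + 28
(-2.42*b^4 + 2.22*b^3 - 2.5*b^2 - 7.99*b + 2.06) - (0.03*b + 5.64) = -2.42*b^4 + 2.22*b^3 - 2.5*b^2 - 8.02*b - 3.58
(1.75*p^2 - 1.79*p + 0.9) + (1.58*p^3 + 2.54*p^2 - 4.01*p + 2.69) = 1.58*p^3 + 4.29*p^2 - 5.8*p + 3.59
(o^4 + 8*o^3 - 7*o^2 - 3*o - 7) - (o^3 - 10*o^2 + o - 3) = o^4 + 7*o^3 + 3*o^2 - 4*o - 4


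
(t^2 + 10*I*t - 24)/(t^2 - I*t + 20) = (t + 6*I)/(t - 5*I)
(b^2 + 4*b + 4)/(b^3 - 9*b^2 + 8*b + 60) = (b + 2)/(b^2 - 11*b + 30)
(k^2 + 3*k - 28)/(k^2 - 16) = (k + 7)/(k + 4)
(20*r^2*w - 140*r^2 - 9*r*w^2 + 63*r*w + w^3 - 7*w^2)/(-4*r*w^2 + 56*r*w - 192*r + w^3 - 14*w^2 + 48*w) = (-5*r*w + 35*r + w^2 - 7*w)/(w^2 - 14*w + 48)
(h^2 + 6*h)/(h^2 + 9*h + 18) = h/(h + 3)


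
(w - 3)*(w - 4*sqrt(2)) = w^2 - 4*sqrt(2)*w - 3*w + 12*sqrt(2)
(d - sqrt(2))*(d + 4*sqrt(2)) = d^2 + 3*sqrt(2)*d - 8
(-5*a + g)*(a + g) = -5*a^2 - 4*a*g + g^2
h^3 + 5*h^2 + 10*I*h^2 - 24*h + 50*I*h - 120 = (h + 5)*(h + 4*I)*(h + 6*I)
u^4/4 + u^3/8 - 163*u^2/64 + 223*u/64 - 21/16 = (u/4 + 1)*(u - 7/4)*(u - 1)*(u - 3/4)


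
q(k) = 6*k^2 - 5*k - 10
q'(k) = 12*k - 5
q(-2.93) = 56.16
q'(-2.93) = -40.16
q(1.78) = 0.11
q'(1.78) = 16.36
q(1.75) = -0.38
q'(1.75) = 16.00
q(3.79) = 57.23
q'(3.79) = 40.48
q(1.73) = -0.69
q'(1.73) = 15.76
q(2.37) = 11.85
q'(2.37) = 23.44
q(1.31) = -6.25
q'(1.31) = 10.72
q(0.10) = -10.44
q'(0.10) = -3.80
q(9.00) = 431.00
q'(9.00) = 103.00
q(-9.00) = 521.00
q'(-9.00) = -113.00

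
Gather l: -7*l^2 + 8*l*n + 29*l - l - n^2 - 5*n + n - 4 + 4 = -7*l^2 + l*(8*n + 28) - n^2 - 4*n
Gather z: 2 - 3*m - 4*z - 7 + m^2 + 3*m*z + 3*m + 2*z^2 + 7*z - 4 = m^2 + 2*z^2 + z*(3*m + 3) - 9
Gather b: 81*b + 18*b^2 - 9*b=18*b^2 + 72*b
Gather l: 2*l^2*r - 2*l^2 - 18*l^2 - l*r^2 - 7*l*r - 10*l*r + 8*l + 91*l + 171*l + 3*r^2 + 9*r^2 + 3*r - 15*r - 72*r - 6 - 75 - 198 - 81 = l^2*(2*r - 20) + l*(-r^2 - 17*r + 270) + 12*r^2 - 84*r - 360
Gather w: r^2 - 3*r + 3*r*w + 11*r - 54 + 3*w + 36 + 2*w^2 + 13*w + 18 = r^2 + 8*r + 2*w^2 + w*(3*r + 16)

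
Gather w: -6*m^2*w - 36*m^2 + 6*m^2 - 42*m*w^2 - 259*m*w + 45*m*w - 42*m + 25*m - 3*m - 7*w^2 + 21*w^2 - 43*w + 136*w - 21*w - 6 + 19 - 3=-30*m^2 - 20*m + w^2*(14 - 42*m) + w*(-6*m^2 - 214*m + 72) + 10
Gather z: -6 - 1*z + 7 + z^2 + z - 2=z^2 - 1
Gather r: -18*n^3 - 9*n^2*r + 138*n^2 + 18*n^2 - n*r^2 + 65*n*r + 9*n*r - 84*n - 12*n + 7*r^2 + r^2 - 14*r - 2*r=-18*n^3 + 156*n^2 - 96*n + r^2*(8 - n) + r*(-9*n^2 + 74*n - 16)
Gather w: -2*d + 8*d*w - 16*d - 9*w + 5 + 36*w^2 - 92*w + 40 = -18*d + 36*w^2 + w*(8*d - 101) + 45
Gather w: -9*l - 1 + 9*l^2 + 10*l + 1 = 9*l^2 + l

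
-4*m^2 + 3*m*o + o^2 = (-m + o)*(4*m + o)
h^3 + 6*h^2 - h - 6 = (h - 1)*(h + 1)*(h + 6)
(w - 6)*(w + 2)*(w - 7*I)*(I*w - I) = I*w^4 + 7*w^3 - 5*I*w^3 - 35*w^2 - 8*I*w^2 - 56*w + 12*I*w + 84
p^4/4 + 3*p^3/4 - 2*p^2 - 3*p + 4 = (p/4 + 1)*(p - 2)*(p - 1)*(p + 2)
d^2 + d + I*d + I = (d + 1)*(d + I)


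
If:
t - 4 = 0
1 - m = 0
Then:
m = 1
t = 4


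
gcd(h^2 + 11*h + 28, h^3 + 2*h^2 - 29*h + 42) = h + 7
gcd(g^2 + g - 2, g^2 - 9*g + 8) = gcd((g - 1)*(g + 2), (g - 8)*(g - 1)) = g - 1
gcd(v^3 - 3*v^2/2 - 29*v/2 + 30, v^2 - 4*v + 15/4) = v - 5/2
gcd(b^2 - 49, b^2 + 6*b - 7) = b + 7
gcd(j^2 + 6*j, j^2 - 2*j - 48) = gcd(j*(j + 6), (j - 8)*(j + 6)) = j + 6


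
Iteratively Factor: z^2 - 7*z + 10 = (z - 5)*(z - 2)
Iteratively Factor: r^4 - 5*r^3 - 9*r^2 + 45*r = (r)*(r^3 - 5*r^2 - 9*r + 45) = r*(r - 5)*(r^2 - 9) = r*(r - 5)*(r + 3)*(r - 3)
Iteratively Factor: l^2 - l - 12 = (l - 4)*(l + 3)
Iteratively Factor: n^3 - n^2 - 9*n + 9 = (n - 3)*(n^2 + 2*n - 3) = (n - 3)*(n + 3)*(n - 1)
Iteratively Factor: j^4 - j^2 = (j)*(j^3 - j) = j*(j + 1)*(j^2 - j) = j*(j - 1)*(j + 1)*(j)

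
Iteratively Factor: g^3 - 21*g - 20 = (g + 4)*(g^2 - 4*g - 5) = (g - 5)*(g + 4)*(g + 1)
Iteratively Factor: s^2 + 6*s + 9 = (s + 3)*(s + 3)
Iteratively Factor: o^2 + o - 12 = (o + 4)*(o - 3)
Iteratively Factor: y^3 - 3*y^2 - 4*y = (y + 1)*(y^2 - 4*y) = (y - 4)*(y + 1)*(y)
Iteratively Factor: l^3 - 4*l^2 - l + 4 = (l - 1)*(l^2 - 3*l - 4) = (l - 1)*(l + 1)*(l - 4)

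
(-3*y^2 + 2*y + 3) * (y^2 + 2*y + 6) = -3*y^4 - 4*y^3 - 11*y^2 + 18*y + 18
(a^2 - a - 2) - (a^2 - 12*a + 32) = 11*a - 34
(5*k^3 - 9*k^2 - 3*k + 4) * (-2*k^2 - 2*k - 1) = -10*k^5 + 8*k^4 + 19*k^3 + 7*k^2 - 5*k - 4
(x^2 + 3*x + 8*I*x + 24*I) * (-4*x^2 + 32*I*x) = -4*x^4 - 12*x^3 - 256*x^2 - 768*x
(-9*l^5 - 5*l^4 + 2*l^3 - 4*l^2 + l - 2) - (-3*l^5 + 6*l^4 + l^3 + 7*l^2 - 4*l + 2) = -6*l^5 - 11*l^4 + l^3 - 11*l^2 + 5*l - 4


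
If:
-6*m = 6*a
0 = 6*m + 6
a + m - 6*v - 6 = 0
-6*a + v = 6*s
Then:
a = 1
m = -1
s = -7/6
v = -1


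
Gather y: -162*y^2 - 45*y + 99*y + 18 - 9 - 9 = -162*y^2 + 54*y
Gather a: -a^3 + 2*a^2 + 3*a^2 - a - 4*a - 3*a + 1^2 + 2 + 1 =-a^3 + 5*a^2 - 8*a + 4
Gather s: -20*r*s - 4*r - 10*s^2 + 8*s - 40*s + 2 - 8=-4*r - 10*s^2 + s*(-20*r - 32) - 6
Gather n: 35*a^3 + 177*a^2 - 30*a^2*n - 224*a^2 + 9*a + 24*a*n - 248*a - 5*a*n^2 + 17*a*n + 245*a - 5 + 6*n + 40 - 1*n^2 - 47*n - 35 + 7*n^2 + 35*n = 35*a^3 - 47*a^2 + 6*a + n^2*(6 - 5*a) + n*(-30*a^2 + 41*a - 6)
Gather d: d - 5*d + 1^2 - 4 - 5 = -4*d - 8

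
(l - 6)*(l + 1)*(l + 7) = l^3 + 2*l^2 - 41*l - 42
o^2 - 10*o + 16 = (o - 8)*(o - 2)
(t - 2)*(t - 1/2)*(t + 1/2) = t^3 - 2*t^2 - t/4 + 1/2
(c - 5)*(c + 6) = c^2 + c - 30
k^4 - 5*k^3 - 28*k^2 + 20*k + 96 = (k - 8)*(k - 2)*(k + 2)*(k + 3)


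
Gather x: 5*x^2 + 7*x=5*x^2 + 7*x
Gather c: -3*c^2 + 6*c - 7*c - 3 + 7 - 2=-3*c^2 - c + 2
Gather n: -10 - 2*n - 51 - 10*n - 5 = -12*n - 66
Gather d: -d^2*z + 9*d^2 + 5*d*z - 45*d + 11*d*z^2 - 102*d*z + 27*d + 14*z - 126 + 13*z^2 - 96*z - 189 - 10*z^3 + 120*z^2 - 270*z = d^2*(9 - z) + d*(11*z^2 - 97*z - 18) - 10*z^3 + 133*z^2 - 352*z - 315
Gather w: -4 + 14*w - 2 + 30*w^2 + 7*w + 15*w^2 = 45*w^2 + 21*w - 6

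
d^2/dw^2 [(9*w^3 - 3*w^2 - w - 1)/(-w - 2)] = 2*(-9*w^3 - 54*w^2 - 108*w + 11)/(w^3 + 6*w^2 + 12*w + 8)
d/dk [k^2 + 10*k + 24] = 2*k + 10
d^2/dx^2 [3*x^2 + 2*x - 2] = 6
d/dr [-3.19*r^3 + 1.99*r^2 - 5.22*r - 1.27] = -9.57*r^2 + 3.98*r - 5.22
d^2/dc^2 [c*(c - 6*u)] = 2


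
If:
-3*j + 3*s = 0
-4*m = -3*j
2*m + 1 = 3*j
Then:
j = 2/3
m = 1/2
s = 2/3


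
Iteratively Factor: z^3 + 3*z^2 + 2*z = (z + 1)*(z^2 + 2*z) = (z + 1)*(z + 2)*(z)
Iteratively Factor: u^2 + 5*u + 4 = (u + 1)*(u + 4)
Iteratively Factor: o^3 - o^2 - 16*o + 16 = (o - 1)*(o^2 - 16) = (o - 1)*(o + 4)*(o - 4)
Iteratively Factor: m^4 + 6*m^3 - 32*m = (m + 4)*(m^3 + 2*m^2 - 8*m) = (m + 4)^2*(m^2 - 2*m) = m*(m + 4)^2*(m - 2)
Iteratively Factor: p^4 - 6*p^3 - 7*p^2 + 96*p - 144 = (p - 3)*(p^3 - 3*p^2 - 16*p + 48) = (p - 4)*(p - 3)*(p^2 + p - 12) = (p - 4)*(p - 3)^2*(p + 4)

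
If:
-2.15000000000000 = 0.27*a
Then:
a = -7.96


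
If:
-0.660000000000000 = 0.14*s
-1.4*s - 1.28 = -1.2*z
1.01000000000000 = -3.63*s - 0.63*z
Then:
No Solution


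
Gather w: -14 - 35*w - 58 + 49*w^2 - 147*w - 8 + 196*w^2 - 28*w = 245*w^2 - 210*w - 80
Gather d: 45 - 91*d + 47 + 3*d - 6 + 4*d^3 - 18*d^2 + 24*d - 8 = 4*d^3 - 18*d^2 - 64*d + 78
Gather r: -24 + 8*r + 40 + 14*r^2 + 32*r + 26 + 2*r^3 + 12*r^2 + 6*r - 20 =2*r^3 + 26*r^2 + 46*r + 22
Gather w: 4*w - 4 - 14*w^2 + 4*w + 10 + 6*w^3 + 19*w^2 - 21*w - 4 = 6*w^3 + 5*w^2 - 13*w + 2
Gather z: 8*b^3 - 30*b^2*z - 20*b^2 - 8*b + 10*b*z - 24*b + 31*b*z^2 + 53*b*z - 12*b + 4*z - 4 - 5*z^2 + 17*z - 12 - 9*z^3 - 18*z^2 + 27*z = 8*b^3 - 20*b^2 - 44*b - 9*z^3 + z^2*(31*b - 23) + z*(-30*b^2 + 63*b + 48) - 16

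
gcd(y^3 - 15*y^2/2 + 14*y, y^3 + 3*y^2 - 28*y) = y^2 - 4*y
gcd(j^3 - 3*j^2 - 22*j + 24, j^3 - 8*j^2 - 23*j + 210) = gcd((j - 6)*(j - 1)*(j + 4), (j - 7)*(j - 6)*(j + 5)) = j - 6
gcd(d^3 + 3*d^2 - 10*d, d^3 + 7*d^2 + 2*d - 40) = d^2 + 3*d - 10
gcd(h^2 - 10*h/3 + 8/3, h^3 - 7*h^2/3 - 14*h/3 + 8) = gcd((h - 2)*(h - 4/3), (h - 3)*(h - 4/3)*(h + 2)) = h - 4/3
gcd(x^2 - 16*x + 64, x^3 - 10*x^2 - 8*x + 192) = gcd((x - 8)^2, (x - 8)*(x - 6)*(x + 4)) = x - 8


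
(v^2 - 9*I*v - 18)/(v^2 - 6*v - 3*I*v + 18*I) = (v - 6*I)/(v - 6)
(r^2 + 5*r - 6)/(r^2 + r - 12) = (r^2 + 5*r - 6)/(r^2 + r - 12)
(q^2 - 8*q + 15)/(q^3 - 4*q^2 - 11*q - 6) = (-q^2 + 8*q - 15)/(-q^3 + 4*q^2 + 11*q + 6)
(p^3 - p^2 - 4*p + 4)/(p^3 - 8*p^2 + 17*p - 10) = (p + 2)/(p - 5)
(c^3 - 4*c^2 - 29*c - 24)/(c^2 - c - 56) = (c^2 + 4*c + 3)/(c + 7)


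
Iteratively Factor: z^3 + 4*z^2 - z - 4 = (z + 1)*(z^2 + 3*z - 4) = (z - 1)*(z + 1)*(z + 4)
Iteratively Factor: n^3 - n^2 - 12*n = (n + 3)*(n^2 - 4*n) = n*(n + 3)*(n - 4)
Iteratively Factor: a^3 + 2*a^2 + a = (a)*(a^2 + 2*a + 1) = a*(a + 1)*(a + 1)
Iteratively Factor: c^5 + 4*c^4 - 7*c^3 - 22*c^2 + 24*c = (c - 2)*(c^4 + 6*c^3 + 5*c^2 - 12*c) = c*(c - 2)*(c^3 + 6*c^2 + 5*c - 12) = c*(c - 2)*(c + 3)*(c^2 + 3*c - 4) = c*(c - 2)*(c - 1)*(c + 3)*(c + 4)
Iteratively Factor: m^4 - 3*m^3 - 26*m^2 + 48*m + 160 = (m + 4)*(m^3 - 7*m^2 + 2*m + 40) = (m - 5)*(m + 4)*(m^2 - 2*m - 8) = (m - 5)*(m + 2)*(m + 4)*(m - 4)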